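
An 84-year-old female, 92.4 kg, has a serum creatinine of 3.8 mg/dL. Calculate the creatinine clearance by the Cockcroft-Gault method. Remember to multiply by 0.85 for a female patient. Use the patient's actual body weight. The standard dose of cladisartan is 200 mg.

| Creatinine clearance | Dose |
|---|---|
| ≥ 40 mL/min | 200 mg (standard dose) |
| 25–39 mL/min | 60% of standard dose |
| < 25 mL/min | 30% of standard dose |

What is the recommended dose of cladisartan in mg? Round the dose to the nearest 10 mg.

CrCl = (140 − 84) × 92.4 / (72 × 3.8) × 0.85 = 5174.4 / 273.60 × 0.85 ≈ 16.1 mL/min
CrCl ≈ 16 mL/min → bracket < 25 mL/min.
30% of 200 mg = 60 mg

60 mg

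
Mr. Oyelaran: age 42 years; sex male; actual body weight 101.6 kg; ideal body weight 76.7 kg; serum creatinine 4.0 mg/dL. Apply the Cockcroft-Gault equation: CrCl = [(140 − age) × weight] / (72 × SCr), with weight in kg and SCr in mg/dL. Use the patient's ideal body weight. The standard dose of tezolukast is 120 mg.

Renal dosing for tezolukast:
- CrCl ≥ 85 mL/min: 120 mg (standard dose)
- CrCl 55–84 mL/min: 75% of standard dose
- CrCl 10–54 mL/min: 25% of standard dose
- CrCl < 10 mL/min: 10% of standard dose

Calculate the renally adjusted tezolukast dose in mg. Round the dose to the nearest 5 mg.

30 mg

CrCl = (140 − 42) × 76.7 / (72 × 4) = 7516.6 / 288.00 ≈ 26.1 mL/min
CrCl ≈ 26 mL/min → bracket 10–54 mL/min.
25% of 120 mg = 30 mg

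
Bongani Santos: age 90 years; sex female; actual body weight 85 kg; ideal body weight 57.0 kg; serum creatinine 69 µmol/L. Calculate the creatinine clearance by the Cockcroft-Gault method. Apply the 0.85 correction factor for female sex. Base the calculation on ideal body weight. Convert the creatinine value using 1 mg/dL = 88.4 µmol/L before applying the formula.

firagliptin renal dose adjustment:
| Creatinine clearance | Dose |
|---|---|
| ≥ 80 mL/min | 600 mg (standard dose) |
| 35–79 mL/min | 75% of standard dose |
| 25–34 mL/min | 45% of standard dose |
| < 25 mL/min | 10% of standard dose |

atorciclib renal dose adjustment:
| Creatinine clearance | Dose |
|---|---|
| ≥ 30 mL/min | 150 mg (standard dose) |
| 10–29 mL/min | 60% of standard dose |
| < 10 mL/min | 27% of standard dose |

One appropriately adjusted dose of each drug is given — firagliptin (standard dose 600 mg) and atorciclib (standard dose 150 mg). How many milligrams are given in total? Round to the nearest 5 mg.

600 mg

SCr = 69 / 88.4 = 0.781 mg/dL
CrCl = (140 − 90) × 57 / (72 × 0.781) × 0.85 = 2850.0 / 56.23 × 0.85 ≈ 43.1 mL/min
CrCl ≈ 43 mL/min.
firagliptin: 35–79 mL/min → 75% of 600 mg = 450 mg.
atorciclib: ≥ 30 mL/min → 100% of 150 mg = 150 mg.
Total = 450 + 150 = 600 mg.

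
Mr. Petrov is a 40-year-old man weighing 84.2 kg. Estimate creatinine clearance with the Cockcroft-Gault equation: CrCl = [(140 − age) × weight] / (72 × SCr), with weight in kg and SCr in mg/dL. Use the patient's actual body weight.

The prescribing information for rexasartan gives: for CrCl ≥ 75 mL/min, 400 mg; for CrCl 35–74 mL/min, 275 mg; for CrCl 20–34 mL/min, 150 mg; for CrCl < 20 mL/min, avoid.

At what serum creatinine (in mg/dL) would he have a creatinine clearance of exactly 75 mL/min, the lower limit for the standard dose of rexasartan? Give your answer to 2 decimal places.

Standard dose requires CrCl ≥ 75 mL/min.
Set (140 − 40) × 84.2 / (72 × SCr) = 75
SCr = (140 − 40) × 84.2 / (72 × 75) = 1.559 mg/dL

1.56 mg/dL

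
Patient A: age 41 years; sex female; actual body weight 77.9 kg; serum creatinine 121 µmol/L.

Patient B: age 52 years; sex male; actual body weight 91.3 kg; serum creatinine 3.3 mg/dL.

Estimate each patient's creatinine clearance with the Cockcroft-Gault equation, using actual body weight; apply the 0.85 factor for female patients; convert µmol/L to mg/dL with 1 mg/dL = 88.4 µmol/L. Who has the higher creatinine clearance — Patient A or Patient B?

Patient A

Patient A: SCr = 121 / 88.4 = 1.369 mg/dL
Patient A: CrCl = (140 − 41) × 77.9 / (72 × 1.369) × 0.85 = 7712.1 / 98.57 × 0.85 ≈ 66.5 mL/min
Patient B: CrCl = (140 − 52) × 91.3 / (72 × 3.3) = 8034.4 / 237.60 ≈ 33.8 mL/min
66.5 vs 33.8 mL/min → Patient A is higher.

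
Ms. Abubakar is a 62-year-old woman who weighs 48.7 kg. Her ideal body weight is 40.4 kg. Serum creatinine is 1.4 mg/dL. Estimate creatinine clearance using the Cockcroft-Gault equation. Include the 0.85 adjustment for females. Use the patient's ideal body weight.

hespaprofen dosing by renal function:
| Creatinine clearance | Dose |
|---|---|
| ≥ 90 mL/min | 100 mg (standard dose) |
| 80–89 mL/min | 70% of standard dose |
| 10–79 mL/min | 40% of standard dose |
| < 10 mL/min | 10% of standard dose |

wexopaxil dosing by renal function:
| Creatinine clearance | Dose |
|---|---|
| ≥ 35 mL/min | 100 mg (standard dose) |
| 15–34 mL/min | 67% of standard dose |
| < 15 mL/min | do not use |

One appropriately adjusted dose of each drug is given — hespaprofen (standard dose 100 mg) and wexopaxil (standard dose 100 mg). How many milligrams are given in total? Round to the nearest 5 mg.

CrCl = (140 − 62) × 40.4 / (72 × 1.4) × 0.85 = 3151.2 / 100.80 × 0.85 ≈ 26.6 mL/min
CrCl ≈ 27 mL/min.
hespaprofen: 10–79 mL/min → 40% of 100 mg = 40 mg.
wexopaxil: 15–34 mL/min → 67% of 100 mg = 67 mg.
Total = 40 + 67 = 107 mg.

105 mg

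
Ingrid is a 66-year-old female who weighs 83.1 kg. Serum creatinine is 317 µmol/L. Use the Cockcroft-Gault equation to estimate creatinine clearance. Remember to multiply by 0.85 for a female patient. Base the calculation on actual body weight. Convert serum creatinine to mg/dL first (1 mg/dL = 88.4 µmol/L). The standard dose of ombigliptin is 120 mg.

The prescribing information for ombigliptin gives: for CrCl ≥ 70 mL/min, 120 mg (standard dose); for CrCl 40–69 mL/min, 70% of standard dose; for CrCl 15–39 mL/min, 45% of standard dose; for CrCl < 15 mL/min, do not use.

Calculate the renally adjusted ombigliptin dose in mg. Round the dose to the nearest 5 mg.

SCr = 317 / 88.4 = 3.586 mg/dL
CrCl = (140 − 66) × 83.1 / (72 × 3.586) × 0.85 = 6149.4 / 258.19 × 0.85 ≈ 20.2 mL/min
CrCl ≈ 20 mL/min → bracket 15–39 mL/min.
45% of 120 mg = 54 mg → 55 mg

55 mg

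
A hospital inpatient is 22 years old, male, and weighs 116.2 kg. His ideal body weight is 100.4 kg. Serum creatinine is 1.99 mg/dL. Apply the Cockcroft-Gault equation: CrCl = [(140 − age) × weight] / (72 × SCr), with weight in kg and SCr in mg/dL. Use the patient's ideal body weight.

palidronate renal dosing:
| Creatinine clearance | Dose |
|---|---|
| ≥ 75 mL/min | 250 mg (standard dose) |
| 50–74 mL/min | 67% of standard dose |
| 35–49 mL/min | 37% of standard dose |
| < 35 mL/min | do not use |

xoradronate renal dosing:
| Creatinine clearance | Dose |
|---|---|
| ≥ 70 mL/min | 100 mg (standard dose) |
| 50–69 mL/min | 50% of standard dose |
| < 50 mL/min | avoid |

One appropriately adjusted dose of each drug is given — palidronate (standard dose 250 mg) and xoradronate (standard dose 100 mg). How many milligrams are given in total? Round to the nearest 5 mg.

CrCl = (140 − 22) × 100.4 / (72 × 1.99) = 11847.2 / 143.28 ≈ 82.7 mL/min
CrCl ≈ 83 mL/min.
palidronate: ≥ 75 mL/min → 100% of 250 mg = 250 mg.
xoradronate: ≥ 70 mL/min → 100% of 100 mg = 100 mg.
Total = 250 + 100 = 350 mg.

350 mg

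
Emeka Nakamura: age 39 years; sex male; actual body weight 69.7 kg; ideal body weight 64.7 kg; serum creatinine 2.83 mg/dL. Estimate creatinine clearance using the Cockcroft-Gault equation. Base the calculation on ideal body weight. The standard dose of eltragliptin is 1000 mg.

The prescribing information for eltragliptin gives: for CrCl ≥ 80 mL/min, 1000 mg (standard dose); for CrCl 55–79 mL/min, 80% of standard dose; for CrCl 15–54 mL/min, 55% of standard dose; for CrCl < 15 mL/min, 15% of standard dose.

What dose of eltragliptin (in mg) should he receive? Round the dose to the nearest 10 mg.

550 mg

CrCl = (140 − 39) × 64.7 / (72 × 2.83) = 6534.7 / 203.76 ≈ 32.1 mL/min
CrCl ≈ 32 mL/min → bracket 15–54 mL/min.
55% of 1000 mg = 550 mg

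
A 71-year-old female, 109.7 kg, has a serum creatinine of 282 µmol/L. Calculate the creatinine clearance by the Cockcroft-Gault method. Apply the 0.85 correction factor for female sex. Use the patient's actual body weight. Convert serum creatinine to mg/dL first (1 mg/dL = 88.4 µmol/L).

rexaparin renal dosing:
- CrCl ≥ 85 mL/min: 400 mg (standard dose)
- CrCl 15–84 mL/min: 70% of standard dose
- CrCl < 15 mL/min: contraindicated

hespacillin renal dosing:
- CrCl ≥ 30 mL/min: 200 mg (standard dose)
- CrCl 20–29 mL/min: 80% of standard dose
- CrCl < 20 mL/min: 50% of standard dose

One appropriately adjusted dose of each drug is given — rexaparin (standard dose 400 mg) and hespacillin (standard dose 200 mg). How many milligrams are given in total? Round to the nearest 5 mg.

SCr = 282 / 88.4 = 3.19 mg/dL
CrCl = (140 − 71) × 109.7 / (72 × 3.19) × 0.85 = 7569.3 / 229.68 × 0.85 ≈ 28.0 mL/min
CrCl ≈ 28 mL/min.
rexaparin: 15–84 mL/min → 70% of 400 mg = 280 mg.
hespacillin: 20–29 mL/min → 80% of 200 mg = 160 mg.
Total = 280 + 160 = 440 mg.

440 mg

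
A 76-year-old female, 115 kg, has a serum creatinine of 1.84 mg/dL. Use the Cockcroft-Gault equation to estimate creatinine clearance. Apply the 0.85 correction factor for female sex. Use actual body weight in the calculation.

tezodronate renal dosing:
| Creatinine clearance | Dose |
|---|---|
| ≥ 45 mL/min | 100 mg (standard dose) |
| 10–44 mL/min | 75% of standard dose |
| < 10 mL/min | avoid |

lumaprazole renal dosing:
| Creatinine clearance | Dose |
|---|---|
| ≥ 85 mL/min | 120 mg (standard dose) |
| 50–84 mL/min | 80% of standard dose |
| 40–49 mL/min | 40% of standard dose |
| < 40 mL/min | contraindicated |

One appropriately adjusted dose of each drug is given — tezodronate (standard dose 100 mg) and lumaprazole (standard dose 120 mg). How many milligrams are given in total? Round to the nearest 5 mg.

150 mg

CrCl = (140 − 76) × 115 / (72 × 1.84) × 0.85 = 7360.0 / 132.48 × 0.85 ≈ 47.2 mL/min
CrCl ≈ 47 mL/min.
tezodronate: ≥ 45 mL/min → 100% of 100 mg = 100 mg.
lumaprazole: 40–49 mL/min → 40% of 120 mg = 48 mg.
Total = 100 + 48 = 148 mg.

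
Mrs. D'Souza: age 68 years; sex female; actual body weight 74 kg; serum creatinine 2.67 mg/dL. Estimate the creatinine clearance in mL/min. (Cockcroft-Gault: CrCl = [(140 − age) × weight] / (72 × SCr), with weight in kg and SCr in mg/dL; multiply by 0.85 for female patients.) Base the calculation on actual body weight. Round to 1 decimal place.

CrCl = (140 − 68) × 74 / (72 × 2.67) × 0.85 = 5328.0 / 192.24 × 0.85 ≈ 23.6 mL/min

23.6 mL/min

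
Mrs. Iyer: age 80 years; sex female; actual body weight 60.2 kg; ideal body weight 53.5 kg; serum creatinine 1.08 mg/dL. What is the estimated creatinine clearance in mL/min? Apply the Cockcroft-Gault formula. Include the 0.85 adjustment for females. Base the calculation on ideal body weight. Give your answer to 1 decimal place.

35.1 mL/min

CrCl = (140 − 80) × 53.5 / (72 × 1.08) × 0.85 = 3210.0 / 77.76 × 0.85 ≈ 35.1 mL/min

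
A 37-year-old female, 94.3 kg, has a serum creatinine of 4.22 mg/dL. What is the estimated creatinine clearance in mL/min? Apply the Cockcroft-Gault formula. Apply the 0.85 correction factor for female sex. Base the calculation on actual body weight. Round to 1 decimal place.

27.2 mL/min

CrCl = (140 − 37) × 94.3 / (72 × 4.22) × 0.85 = 9712.9 / 303.84 × 0.85 ≈ 27.2 mL/min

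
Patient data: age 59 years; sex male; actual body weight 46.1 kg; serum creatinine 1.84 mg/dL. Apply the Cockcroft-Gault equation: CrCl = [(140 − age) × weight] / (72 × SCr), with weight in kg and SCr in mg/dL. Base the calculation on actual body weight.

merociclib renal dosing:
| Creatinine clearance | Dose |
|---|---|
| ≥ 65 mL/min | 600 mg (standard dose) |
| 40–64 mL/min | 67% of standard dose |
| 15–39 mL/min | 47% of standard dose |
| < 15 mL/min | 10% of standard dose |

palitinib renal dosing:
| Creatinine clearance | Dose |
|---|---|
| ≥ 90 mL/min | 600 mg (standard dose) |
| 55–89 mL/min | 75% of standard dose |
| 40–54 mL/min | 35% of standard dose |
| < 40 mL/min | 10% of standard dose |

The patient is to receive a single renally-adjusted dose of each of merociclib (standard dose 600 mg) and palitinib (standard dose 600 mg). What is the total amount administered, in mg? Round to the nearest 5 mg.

340 mg

CrCl = (140 − 59) × 46.1 / (72 × 1.84) = 3734.1 / 132.48 ≈ 28.2 mL/min
CrCl ≈ 28 mL/min.
merociclib: 15–39 mL/min → 47% of 600 mg = 282 mg.
palitinib: < 40 mL/min → 10% of 600 mg = 60 mg.
Total = 282 + 60 = 342 mg.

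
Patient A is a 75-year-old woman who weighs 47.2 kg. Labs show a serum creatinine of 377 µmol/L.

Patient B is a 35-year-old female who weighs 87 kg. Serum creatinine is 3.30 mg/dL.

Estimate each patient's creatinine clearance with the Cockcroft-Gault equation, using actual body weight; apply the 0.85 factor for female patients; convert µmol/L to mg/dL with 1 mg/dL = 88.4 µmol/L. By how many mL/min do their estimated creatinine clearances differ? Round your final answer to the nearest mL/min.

24 mL/min

Patient A: SCr = 377 / 88.4 = 4.265 mg/dL
Patient A: CrCl = (140 − 75) × 47.2 / (72 × 4.265) × 0.85 = 3068.0 / 307.08 × 0.85 ≈ 8.5 mL/min
Patient B: CrCl = (140 − 35) × 87 / (72 × 3.3) × 0.85 = 9135.0 / 237.60 × 0.85 ≈ 32.7 mL/min
|8.5 − 32.7| = 24.2 mL/min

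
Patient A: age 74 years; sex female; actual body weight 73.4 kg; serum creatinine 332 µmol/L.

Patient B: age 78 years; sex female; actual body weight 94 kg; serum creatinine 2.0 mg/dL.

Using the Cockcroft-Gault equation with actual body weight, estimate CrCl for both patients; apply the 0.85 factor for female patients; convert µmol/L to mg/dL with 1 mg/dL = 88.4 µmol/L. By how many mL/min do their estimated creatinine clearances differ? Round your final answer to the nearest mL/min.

19 mL/min

Patient A: SCr = 332 / 88.4 = 3.756 mg/dL
Patient A: CrCl = (140 − 74) × 73.4 / (72 × 3.756) × 0.85 = 4844.4 / 270.43 × 0.85 ≈ 15.2 mL/min
Patient B: CrCl = (140 − 78) × 94 / (72 × 2) × 0.85 = 5828.0 / 144.00 × 0.85 ≈ 34.4 mL/min
|15.2 − 34.4| = 19.2 mL/min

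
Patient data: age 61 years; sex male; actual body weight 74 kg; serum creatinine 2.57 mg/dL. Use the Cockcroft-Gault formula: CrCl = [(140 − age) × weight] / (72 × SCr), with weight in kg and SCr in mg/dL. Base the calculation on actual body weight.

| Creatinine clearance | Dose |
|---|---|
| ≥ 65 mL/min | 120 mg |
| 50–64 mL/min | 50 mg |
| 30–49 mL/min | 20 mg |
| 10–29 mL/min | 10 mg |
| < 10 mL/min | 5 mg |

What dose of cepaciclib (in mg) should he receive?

CrCl = (140 − 61) × 74 / (72 × 2.57) = 5846.0 / 185.04 ≈ 31.6 mL/min
CrCl ≈ 32 mL/min → bracket 30–49 mL/min.
Dose for this bracket: 20 mg.

20 mg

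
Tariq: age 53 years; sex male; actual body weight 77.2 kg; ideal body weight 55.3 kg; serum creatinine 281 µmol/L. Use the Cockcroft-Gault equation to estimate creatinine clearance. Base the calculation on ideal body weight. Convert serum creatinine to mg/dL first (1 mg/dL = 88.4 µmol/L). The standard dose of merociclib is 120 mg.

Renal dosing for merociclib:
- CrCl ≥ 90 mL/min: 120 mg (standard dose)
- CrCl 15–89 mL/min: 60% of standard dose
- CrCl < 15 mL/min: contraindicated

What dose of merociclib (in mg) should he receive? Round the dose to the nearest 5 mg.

70 mg

SCr = 281 / 88.4 = 3.179 mg/dL
CrCl = (140 − 53) × 55.3 / (72 × 3.179) = 4811.1 / 228.89 ≈ 21.0 mL/min
CrCl ≈ 21 mL/min → bracket 15–89 mL/min.
60% of 120 mg = 72 mg → 70 mg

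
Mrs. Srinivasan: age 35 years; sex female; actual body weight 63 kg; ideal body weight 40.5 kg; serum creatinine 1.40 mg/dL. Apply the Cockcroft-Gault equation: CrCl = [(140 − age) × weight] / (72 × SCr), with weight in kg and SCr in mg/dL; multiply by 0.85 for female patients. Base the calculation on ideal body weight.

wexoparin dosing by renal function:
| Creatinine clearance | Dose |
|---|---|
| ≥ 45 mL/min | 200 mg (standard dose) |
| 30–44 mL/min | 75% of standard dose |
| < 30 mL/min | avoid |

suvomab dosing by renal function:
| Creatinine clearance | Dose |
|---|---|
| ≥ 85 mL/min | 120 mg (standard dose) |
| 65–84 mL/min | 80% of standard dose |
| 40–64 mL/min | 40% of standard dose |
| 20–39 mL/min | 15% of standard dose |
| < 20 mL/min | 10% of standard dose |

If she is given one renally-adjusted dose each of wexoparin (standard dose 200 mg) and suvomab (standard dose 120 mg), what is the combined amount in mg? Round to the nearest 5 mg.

CrCl = (140 − 35) × 40.5 / (72 × 1.4) × 0.85 = 4252.5 / 100.80 × 0.85 ≈ 35.9 mL/min
CrCl ≈ 36 mL/min.
wexoparin: 30–44 mL/min → 75% of 200 mg = 150 mg.
suvomab: 20–39 mL/min → 15% of 120 mg = 18 mg.
Total = 150 + 18 = 168 mg.

170 mg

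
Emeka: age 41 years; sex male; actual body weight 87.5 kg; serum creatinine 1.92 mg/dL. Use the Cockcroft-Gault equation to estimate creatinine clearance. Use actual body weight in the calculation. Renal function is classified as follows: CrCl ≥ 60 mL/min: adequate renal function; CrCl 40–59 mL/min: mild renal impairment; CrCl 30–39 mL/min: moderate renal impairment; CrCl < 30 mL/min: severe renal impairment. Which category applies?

adequate renal function

CrCl = (140 − 41) × 87.5 / (72 × 1.92) = 8662.5 / 138.24 ≈ 62.7 mL/min
63 mL/min falls in the 'adequate renal function' range.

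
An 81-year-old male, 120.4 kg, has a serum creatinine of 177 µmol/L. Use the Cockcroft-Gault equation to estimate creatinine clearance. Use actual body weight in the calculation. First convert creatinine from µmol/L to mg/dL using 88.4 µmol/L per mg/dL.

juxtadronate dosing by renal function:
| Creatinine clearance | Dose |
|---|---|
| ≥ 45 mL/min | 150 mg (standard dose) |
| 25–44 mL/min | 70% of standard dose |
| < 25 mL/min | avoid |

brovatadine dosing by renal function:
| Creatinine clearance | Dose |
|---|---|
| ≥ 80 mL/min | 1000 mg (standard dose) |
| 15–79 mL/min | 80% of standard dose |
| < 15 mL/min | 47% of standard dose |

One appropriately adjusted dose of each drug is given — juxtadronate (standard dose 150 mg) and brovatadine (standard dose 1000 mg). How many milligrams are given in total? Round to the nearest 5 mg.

SCr = 177 / 88.4 = 2.002 mg/dL
CrCl = (140 − 81) × 120.4 / (72 × 2.002) = 7103.6 / 144.14 ≈ 49.3 mL/min
CrCl ≈ 49 mL/min.
juxtadronate: ≥ 45 mL/min → 100% of 150 mg = 150 mg.
brovatadine: 15–79 mL/min → 80% of 1000 mg = 800 mg.
Total = 150 + 800 = 950 mg.

950 mg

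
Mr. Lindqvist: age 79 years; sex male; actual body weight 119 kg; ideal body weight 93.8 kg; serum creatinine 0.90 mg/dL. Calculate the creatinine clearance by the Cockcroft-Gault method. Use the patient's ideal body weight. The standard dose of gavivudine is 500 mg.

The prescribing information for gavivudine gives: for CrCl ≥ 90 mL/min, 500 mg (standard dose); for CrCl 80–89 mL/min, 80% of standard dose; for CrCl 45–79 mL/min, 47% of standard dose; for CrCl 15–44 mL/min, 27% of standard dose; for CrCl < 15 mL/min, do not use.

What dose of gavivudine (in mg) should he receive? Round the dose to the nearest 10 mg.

400 mg

CrCl = (140 − 79) × 93.8 / (72 × 0.9) = 5721.8 / 64.80 ≈ 88.3 mL/min
CrCl ≈ 88 mL/min → bracket 80–89 mL/min.
80% of 500 mg = 400 mg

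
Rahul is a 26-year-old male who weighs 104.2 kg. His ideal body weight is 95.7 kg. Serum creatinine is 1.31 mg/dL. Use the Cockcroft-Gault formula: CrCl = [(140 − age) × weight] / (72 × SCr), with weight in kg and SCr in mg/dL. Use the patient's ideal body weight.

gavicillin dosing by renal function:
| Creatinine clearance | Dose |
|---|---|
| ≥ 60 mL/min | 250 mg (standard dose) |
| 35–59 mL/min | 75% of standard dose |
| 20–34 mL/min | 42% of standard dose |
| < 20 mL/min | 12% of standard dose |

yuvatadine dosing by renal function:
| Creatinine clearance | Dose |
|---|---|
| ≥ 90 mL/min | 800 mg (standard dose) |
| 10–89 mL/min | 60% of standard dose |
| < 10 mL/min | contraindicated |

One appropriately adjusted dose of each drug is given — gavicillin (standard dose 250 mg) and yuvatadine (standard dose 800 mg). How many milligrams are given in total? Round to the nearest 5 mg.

CrCl = (140 − 26) × 95.7 / (72 × 1.31) = 10909.8 / 94.32 ≈ 115.7 mL/min
CrCl ≈ 116 mL/min.
gavicillin: ≥ 60 mL/min → 100% of 250 mg = 250 mg.
yuvatadine: ≥ 90 mL/min → 100% of 800 mg = 800 mg.
Total = 250 + 800 = 1050 mg.

1050 mg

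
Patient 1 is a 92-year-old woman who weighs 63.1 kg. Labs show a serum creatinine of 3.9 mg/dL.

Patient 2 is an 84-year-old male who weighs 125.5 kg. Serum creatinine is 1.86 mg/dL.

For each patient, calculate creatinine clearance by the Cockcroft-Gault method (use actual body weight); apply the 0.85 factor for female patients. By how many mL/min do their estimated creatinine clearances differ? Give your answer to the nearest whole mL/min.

43 mL/min

Patient 1: CrCl = (140 − 92) × 63.1 / (72 × 3.9) × 0.85 = 3028.8 / 280.80 × 0.85 ≈ 9.2 mL/min
Patient 2: CrCl = (140 − 84) × 125.5 / (72 × 1.86) = 7028.0 / 133.92 ≈ 52.5 mL/min
|9.2 − 52.5| = 43.3 mL/min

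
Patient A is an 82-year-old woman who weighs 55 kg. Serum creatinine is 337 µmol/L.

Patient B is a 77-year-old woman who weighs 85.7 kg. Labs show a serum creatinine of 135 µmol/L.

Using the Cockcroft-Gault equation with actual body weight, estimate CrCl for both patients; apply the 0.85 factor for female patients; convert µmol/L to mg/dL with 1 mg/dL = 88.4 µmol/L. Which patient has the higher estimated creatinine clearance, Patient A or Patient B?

Patient A: SCr = 337 / 88.4 = 3.812 mg/dL
Patient A: CrCl = (140 − 82) × 55 / (72 × 3.812) × 0.85 = 3190.0 / 274.46 × 0.85 ≈ 9.9 mL/min
Patient B: SCr = 135 / 88.4 = 1.527 mg/dL
Patient B: CrCl = (140 − 77) × 85.7 / (72 × 1.527) × 0.85 = 5399.1 / 109.94 × 0.85 ≈ 41.7 mL/min
9.9 vs 41.7 mL/min → Patient B is higher.

Patient B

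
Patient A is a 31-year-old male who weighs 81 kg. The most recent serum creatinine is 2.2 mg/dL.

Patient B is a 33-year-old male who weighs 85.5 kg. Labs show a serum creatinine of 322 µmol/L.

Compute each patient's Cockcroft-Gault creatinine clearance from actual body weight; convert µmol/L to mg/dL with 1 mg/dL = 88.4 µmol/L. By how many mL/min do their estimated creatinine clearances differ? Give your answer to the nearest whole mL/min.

21 mL/min

Patient A: CrCl = (140 − 31) × 81 / (72 × 2.2) = 8829.0 / 158.40 ≈ 55.7 mL/min
Patient B: SCr = 322 / 88.4 = 3.643 mg/dL
Patient B: CrCl = (140 − 33) × 85.5 / (72 × 3.643) = 9148.5 / 262.30 ≈ 34.9 mL/min
|55.7 − 34.9| = 20.8 mL/min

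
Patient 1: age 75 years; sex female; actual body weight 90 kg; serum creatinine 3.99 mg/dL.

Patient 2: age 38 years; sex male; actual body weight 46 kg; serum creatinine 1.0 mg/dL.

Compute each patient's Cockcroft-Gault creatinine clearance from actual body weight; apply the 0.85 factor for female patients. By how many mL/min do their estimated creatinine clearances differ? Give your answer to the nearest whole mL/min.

48 mL/min

Patient 1: CrCl = (140 − 75) × 90 / (72 × 3.99) × 0.85 = 5850.0 / 287.28 × 0.85 ≈ 17.3 mL/min
Patient 2: CrCl = (140 − 38) × 46 / (72 × 1) = 4692.0 / 72.00 ≈ 65.2 mL/min
|17.3 − 65.2| = 47.9 mL/min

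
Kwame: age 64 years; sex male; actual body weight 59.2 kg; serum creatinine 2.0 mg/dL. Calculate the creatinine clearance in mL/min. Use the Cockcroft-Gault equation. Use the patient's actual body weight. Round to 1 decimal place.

31.2 mL/min

CrCl = (140 − 64) × 59.2 / (72 × 2) = 4499.2 / 144.00 ≈ 31.2 mL/min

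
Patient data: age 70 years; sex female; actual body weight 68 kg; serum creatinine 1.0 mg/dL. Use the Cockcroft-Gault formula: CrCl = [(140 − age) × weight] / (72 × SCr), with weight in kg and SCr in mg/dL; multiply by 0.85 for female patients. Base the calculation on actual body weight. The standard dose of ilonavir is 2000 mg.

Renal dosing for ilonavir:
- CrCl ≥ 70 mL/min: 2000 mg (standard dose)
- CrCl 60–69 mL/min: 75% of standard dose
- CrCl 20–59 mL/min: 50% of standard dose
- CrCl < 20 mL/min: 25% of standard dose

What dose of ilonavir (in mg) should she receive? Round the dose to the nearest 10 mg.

1000 mg

CrCl = (140 − 70) × 68 / (72 × 1) × 0.85 = 4760.0 / 72.00 × 0.85 ≈ 56.2 mL/min
CrCl ≈ 56 mL/min → bracket 20–59 mL/min.
50% of 2000 mg = 1000 mg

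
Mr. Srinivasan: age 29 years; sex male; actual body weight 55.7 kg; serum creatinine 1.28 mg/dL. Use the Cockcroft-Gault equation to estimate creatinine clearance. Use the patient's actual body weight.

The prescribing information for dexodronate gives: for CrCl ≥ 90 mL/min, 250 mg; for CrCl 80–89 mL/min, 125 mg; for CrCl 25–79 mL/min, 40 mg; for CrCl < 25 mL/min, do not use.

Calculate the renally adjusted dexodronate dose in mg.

40 mg

CrCl = (140 − 29) × 55.7 / (72 × 1.28) = 6182.7 / 92.16 ≈ 67.1 mL/min
CrCl ≈ 67 mL/min → bracket 25–79 mL/min.
Dose for this bracket: 40 mg.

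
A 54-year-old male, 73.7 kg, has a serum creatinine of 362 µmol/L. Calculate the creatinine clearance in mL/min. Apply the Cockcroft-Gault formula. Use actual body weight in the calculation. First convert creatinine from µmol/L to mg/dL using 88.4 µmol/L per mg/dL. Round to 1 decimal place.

21.5 mL/min

SCr = 362 / 88.4 = 4.095 mg/dL
CrCl = (140 − 54) × 73.7 / (72 × 4.095) = 6338.2 / 294.84 ≈ 21.5 mL/min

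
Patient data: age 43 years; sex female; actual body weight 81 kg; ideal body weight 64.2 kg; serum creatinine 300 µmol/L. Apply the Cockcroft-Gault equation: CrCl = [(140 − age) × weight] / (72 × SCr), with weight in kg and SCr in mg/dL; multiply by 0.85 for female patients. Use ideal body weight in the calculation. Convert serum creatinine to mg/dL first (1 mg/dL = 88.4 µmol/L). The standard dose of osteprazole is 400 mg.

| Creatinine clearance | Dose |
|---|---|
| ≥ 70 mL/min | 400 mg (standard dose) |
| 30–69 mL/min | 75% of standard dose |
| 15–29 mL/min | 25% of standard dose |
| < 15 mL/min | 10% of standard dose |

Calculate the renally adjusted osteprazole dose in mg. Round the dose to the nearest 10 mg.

SCr = 300 / 88.4 = 3.394 mg/dL
CrCl = (140 − 43) × 64.2 / (72 × 3.394) × 0.85 = 6227.4 / 244.37 × 0.85 ≈ 21.7 mL/min
CrCl ≈ 22 mL/min → bracket 15–29 mL/min.
25% of 400 mg = 100 mg

100 mg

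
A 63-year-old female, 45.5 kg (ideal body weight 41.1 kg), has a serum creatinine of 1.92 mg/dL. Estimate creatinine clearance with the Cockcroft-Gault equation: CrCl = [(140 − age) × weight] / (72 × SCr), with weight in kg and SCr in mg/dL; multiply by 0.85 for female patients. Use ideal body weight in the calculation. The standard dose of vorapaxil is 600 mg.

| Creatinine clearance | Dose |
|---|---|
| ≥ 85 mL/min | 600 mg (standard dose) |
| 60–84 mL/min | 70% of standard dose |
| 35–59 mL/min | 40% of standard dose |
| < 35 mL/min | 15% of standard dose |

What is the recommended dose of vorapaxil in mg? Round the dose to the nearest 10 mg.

CrCl = (140 − 63) × 41.1 / (72 × 1.92) × 0.85 = 3164.7 / 138.24 × 0.85 ≈ 19.5 mL/min
CrCl ≈ 19 mL/min → bracket < 35 mL/min.
15% of 600 mg = 90 mg

90 mg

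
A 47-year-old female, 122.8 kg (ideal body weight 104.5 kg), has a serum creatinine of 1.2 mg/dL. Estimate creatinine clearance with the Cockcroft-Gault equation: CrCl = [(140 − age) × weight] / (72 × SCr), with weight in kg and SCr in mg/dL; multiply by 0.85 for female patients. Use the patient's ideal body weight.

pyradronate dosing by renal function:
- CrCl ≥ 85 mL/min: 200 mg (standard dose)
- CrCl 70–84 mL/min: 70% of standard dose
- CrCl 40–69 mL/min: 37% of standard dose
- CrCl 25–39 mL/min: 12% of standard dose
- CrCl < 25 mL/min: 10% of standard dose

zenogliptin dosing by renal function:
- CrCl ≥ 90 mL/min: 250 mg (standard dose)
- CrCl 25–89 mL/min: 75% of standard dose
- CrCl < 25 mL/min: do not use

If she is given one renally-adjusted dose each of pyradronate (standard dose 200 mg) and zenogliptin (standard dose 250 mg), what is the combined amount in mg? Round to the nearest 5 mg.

CrCl = (140 − 47) × 104.5 / (72 × 1.2) × 0.85 = 9718.5 / 86.40 × 0.85 ≈ 95.6 mL/min
CrCl ≈ 96 mL/min.
pyradronate: ≥ 85 mL/min → 100% of 200 mg = 200 mg.
zenogliptin: ≥ 90 mL/min → 100% of 250 mg = 250 mg.
Total = 200 + 250 = 450 mg.

450 mg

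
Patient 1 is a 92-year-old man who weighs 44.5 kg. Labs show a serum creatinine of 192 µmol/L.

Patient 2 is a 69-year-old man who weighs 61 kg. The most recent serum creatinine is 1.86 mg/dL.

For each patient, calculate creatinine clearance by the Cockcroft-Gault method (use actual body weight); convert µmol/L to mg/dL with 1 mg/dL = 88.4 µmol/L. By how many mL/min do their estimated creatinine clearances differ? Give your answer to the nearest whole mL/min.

Patient 1: SCr = 192 / 88.4 = 2.172 mg/dL
Patient 1: CrCl = (140 − 92) × 44.5 / (72 × 2.172) = 2136.0 / 156.38 ≈ 13.7 mL/min
Patient 2: CrCl = (140 − 69) × 61 / (72 × 1.86) = 4331.0 / 133.92 ≈ 32.3 mL/min
|13.7 − 32.3| = 18.6 mL/min

19 mL/min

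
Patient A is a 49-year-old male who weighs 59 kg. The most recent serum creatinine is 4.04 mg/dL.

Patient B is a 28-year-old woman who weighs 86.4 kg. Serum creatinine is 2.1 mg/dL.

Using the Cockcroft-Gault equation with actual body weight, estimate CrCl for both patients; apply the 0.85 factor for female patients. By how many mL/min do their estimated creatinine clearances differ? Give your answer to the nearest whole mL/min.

Patient A: CrCl = (140 − 49) × 59 / (72 × 4.04) = 5369.0 / 290.88 ≈ 18.5 mL/min
Patient B: CrCl = (140 − 28) × 86.4 / (72 × 2.1) × 0.85 = 9676.8 / 151.20 × 0.85 ≈ 54.4 mL/min
|18.5 − 54.4| = 35.9 mL/min

36 mL/min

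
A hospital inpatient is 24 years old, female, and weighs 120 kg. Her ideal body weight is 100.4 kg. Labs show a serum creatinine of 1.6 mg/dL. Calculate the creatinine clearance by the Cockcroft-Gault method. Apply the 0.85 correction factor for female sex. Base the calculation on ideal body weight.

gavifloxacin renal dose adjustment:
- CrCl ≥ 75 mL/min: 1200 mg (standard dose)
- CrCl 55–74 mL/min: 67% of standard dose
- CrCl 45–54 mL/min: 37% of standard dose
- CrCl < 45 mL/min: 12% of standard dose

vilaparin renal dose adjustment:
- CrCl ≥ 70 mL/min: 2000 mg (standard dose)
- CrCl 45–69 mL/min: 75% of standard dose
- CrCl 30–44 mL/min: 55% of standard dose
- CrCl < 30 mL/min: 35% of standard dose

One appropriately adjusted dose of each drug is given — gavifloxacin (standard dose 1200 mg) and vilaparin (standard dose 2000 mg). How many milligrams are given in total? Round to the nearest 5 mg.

3200 mg

CrCl = (140 − 24) × 100.4 / (72 × 1.6) × 0.85 = 11646.4 / 115.20 × 0.85 ≈ 85.9 mL/min
CrCl ≈ 86 mL/min.
gavifloxacin: ≥ 75 mL/min → 100% of 1200 mg = 1200 mg.
vilaparin: ≥ 70 mL/min → 100% of 2000 mg = 2000 mg.
Total = 1200 + 2000 = 3200 mg.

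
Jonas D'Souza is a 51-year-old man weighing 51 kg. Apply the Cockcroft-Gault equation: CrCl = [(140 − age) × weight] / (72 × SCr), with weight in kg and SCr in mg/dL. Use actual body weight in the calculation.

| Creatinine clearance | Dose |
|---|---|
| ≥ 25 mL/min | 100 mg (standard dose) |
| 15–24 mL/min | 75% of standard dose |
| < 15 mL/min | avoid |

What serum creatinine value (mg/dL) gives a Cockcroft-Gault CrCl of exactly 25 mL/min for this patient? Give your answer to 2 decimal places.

Standard dose requires CrCl ≥ 25 mL/min.
Set (140 − 51) × 51 / (72 × SCr) = 25
SCr = (140 − 51) × 51 / (72 × 25) = 2.522 mg/dL

2.52 mg/dL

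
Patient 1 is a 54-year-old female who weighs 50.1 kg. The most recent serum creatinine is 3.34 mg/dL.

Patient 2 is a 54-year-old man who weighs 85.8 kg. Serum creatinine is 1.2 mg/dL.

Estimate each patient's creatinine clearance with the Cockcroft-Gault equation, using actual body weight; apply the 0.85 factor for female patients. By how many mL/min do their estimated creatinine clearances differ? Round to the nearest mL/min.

Patient 1: CrCl = (140 − 54) × 50.1 / (72 × 3.34) × 0.85 = 4308.6 / 240.48 × 0.85 ≈ 15.2 mL/min
Patient 2: CrCl = (140 − 54) × 85.8 / (72 × 1.2) = 7378.8 / 86.40 ≈ 85.4 mL/min
|15.2 − 85.4| = 70.2 mL/min

70 mL/min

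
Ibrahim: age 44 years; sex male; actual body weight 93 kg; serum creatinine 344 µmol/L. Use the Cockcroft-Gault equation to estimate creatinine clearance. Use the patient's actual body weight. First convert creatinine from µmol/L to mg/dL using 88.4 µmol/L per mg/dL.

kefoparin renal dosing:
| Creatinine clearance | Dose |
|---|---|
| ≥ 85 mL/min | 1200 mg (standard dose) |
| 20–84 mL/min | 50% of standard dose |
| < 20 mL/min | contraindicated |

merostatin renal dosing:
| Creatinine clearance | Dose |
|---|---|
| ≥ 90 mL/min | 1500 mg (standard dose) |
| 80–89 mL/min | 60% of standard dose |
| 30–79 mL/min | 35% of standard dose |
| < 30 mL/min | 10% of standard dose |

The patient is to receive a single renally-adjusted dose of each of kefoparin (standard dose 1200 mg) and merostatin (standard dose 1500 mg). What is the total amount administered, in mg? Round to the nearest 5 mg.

SCr = 344 / 88.4 = 3.891 mg/dL
CrCl = (140 − 44) × 93 / (72 × 3.891) = 8928.0 / 280.15 ≈ 31.9 mL/min
CrCl ≈ 32 mL/min.
kefoparin: 20–84 mL/min → 50% of 1200 mg = 600 mg.
merostatin: 30–79 mL/min → 35% of 1500 mg = 525 mg.
Total = 600 + 525 = 1125 mg.

1125 mg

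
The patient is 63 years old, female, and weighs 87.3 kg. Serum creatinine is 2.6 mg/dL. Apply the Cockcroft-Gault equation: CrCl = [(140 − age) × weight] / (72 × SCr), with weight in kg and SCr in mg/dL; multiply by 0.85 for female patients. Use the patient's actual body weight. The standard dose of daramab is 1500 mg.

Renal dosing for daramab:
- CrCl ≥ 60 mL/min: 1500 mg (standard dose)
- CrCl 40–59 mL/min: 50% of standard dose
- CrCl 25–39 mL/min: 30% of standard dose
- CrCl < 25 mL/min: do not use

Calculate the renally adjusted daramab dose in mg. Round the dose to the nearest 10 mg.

CrCl = (140 − 63) × 87.3 / (72 × 2.6) × 0.85 = 6722.1 / 187.20 × 0.85 ≈ 30.5 mL/min
CrCl ≈ 31 mL/min → bracket 25–39 mL/min.
30% of 1500 mg = 450 mg

450 mg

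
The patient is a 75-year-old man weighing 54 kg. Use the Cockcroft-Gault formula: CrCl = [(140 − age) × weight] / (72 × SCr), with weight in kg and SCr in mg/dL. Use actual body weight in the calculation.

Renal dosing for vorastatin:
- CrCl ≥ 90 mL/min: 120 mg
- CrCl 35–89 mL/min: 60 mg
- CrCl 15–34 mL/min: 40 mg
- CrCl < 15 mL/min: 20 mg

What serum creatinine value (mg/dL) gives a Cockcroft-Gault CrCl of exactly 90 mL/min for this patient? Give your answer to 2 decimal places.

0.54 mg/dL

Standard dose requires CrCl ≥ 90 mL/min.
Set (140 − 75) × 54 / (72 × SCr) = 90
SCr = (140 − 75) × 54 / (72 × 90) = 0.542 mg/dL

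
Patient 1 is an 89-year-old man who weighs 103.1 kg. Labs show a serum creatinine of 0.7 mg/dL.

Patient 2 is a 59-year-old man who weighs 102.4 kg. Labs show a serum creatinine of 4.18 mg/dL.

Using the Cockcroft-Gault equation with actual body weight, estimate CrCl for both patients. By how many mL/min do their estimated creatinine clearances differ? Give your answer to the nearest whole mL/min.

77 mL/min

Patient 1: CrCl = (140 − 89) × 103.1 / (72 × 0.7) = 5258.1 / 50.40 ≈ 104.3 mL/min
Patient 2: CrCl = (140 − 59) × 102.4 / (72 × 4.18) = 8294.4 / 300.96 ≈ 27.6 mL/min
|104.3 − 27.6| = 76.7 mL/min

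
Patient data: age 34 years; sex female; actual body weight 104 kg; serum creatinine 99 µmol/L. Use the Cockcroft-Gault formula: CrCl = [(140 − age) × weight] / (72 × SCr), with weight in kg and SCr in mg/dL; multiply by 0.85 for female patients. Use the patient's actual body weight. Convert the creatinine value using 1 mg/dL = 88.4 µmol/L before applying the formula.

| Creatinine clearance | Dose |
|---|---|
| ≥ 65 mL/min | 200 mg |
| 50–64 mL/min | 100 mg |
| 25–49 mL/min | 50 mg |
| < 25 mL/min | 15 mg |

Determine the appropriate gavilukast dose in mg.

200 mg

SCr = 99 / 88.4 = 1.12 mg/dL
CrCl = (140 − 34) × 104 / (72 × 1.12) × 0.85 = 11024.0 / 80.64 × 0.85 ≈ 116.2 mL/min
CrCl ≈ 116 mL/min → bracket ≥ 65 mL/min.
Dose for this bracket: 200 mg.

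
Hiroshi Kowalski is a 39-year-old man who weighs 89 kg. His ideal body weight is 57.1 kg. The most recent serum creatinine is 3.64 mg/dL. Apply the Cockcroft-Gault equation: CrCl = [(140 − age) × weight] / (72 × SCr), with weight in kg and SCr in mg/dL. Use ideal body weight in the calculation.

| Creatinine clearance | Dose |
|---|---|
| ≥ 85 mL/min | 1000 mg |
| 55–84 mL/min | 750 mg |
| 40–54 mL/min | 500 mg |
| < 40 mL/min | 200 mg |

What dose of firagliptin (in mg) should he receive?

200 mg

CrCl = (140 − 39) × 57.1 / (72 × 3.64) = 5767.1 / 262.08 ≈ 22.0 mL/min
CrCl ≈ 22 mL/min → bracket < 40 mL/min.
Dose for this bracket: 200 mg.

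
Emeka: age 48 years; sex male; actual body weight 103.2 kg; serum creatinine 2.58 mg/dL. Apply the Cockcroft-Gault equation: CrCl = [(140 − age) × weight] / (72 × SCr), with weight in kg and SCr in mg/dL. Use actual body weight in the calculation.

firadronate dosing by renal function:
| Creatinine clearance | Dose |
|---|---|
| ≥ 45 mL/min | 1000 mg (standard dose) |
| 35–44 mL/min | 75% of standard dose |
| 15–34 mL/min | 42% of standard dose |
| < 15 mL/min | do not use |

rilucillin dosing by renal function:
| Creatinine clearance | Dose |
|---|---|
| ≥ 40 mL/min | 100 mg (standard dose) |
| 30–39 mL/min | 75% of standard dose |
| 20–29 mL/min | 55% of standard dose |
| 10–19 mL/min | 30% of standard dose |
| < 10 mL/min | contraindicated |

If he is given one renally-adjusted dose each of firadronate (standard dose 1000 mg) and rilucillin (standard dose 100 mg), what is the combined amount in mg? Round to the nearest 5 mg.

CrCl = (140 − 48) × 103.2 / (72 × 2.58) = 9494.4 / 185.76 ≈ 51.1 mL/min
CrCl ≈ 51 mL/min.
firadronate: ≥ 45 mL/min → 100% of 1000 mg = 1000 mg.
rilucillin: ≥ 40 mL/min → 100% of 100 mg = 100 mg.
Total = 1000 + 100 = 1100 mg.

1100 mg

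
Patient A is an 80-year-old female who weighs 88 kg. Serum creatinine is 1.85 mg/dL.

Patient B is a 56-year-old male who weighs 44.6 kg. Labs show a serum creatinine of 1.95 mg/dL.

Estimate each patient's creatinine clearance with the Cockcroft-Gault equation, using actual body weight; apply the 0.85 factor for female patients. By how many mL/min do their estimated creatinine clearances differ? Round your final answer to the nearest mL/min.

Patient A: CrCl = (140 − 80) × 88 / (72 × 1.85) × 0.85 = 5280.0 / 133.20 × 0.85 ≈ 33.7 mL/min
Patient B: CrCl = (140 − 56) × 44.6 / (72 × 1.95) = 3746.4 / 140.40 ≈ 26.7 mL/min
|33.7 − 26.7| = 7.0 mL/min

7 mL/min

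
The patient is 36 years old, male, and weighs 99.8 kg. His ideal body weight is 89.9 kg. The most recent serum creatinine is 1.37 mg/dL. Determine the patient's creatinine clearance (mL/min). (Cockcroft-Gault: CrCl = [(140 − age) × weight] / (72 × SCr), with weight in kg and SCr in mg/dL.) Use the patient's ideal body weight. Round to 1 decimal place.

CrCl = (140 − 36) × 89.9 / (72 × 1.37) = 9349.6 / 98.64 ≈ 94.8 mL/min

94.8 mL/min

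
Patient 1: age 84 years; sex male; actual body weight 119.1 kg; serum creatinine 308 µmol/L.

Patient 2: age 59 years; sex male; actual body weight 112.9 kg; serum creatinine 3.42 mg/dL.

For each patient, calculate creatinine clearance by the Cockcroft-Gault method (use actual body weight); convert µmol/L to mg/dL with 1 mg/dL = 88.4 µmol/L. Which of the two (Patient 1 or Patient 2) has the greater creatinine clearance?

Patient 1: SCr = 308 / 88.4 = 3.484 mg/dL
Patient 1: CrCl = (140 − 84) × 119.1 / (72 × 3.484) = 6669.6 / 250.85 ≈ 26.6 mL/min
Patient 2: CrCl = (140 − 59) × 112.9 / (72 × 3.42) = 9144.9 / 246.24 ≈ 37.1 mL/min
26.6 vs 37.1 mL/min → Patient 2 is higher.

Patient 2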